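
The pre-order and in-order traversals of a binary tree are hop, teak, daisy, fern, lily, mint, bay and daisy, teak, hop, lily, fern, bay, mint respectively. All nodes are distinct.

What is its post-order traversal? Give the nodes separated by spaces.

daisy teak lily bay mint fern hop

The first element of pre-order is the root; it splits in-order into left and right subtrees.
Root hop: left subtree has 2 nodes {daisy, teak}, right has 4 {lily, fern, bay, mint}.
  Root teak: left subtree has 1 node {daisy}, right has 0 { }.
  Root fern: left subtree has 1 node {lily}, right has 2 {bay, mint}.
    Root mint: left subtree has 1 node {bay}, right has 0 { }.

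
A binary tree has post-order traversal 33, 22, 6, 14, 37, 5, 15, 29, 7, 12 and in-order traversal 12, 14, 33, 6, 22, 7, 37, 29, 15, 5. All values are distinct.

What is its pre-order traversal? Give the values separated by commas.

The last element of post-order is the root; it splits in-order into left and right subtrees.
Root 12: left subtree has 0 nodes { }, right has 9 {14, 33, 6, 22, 7, 37, 29, 15, 5}.
  Root 7: left subtree has 4 nodes {14, 33, 6, 22}, right has 4 {37, 29, 15, 5}.
    Root 14: left subtree has 0 nodes { }, right has 3 {33, 6, 22}.
      Root 6: left subtree has 1 node {33}, right has 1 {22}.
    Root 29: left subtree has 1 node {37}, right has 2 {15, 5}.
      Root 15: left subtree has 0 nodes { }, right has 1 {5}.

12, 7, 14, 6, 33, 22, 29, 37, 15, 5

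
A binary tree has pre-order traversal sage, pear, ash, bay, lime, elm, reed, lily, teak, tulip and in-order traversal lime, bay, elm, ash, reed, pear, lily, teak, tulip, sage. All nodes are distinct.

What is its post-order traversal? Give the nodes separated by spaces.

lime elm bay reed ash tulip teak lily pear sage

The first element of pre-order is the root; it splits in-order into left and right subtrees.
Root sage: left subtree has 9 nodes {lime, bay, elm, ash, reed, pear, lily, teak, tulip}, right has 0 { }.
  Root pear: left subtree has 5 nodes {lime, bay, elm, ash, reed}, right has 3 {lily, teak, tulip}.
    Root ash: left subtree has 3 nodes {lime, bay, elm}, right has 1 {reed}.
      Root bay: left subtree has 1 node {lime}, right has 1 {elm}.
    Root lily: left subtree has 0 nodes { }, right has 2 {teak, tulip}.
      Root teak: left subtree has 0 nodes { }, right has 1 {tulip}.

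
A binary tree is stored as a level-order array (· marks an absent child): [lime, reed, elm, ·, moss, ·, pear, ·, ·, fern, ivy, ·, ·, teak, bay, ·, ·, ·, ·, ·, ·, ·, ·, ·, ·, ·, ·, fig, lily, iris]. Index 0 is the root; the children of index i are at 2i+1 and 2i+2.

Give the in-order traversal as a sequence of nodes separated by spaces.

In-order visits the left subtree, then the node, then the right subtree.
At lime: go left to reed.
  At reed: no left child.
  Visit reed.
  At reed: go right to moss.
    At moss: go left to fern.
      fern is a leaf — visit fern.
    Visit moss.
    At moss: go right to ivy.
      ivy is a leaf — visit ivy.
Visit lime.
At lime: go right to elm.
  At elm: no left child.
  Visit elm.
  At elm: go right to pear.
    At pear: go left to teak.
      At teak: go left to fig.
        fig is a leaf — visit fig.
      Visit teak.
      At teak: go right to lily.
        lily is a leaf — visit lily.
    Visit pear.
    At pear: go right to bay.
      At bay: go left to iris.
        iris is a leaf — visit iris.
      Visit bay.
      At bay: no right child.

reed fern moss ivy lime elm fig teak lily pear iris bay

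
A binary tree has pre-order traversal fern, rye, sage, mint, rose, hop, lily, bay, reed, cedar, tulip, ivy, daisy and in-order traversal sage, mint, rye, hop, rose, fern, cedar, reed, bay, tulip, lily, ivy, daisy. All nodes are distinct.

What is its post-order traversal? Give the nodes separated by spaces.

mint sage hop rose rye cedar reed tulip bay daisy ivy lily fern

The first element of pre-order is the root; it splits in-order into left and right subtrees.
Root fern: left subtree has 5 nodes {sage, mint, rye, hop, rose}, right has 7 {cedar, reed, bay, tulip, lily, ivy, daisy}.
  Root rye: left subtree has 2 nodes {sage, mint}, right has 2 {hop, rose}.
    Root sage: left subtree has 0 nodes { }, right has 1 {mint}.
    Root rose: left subtree has 1 node {hop}, right has 0 { }.
  Root lily: left subtree has 4 nodes {cedar, reed, bay, tulip}, right has 2 {ivy, daisy}.
    Root bay: left subtree has 2 nodes {cedar, reed}, right has 1 {tulip}.
      Root reed: left subtree has 1 node {cedar}, right has 0 { }.
    Root ivy: left subtree has 0 nodes { }, right has 1 {daisy}.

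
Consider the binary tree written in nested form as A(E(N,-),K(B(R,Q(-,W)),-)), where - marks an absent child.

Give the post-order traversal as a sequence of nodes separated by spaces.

Post-order visits the left subtree, then the right subtree, then the node.
At A: go left to E.
  At E: go left to N.
    N is a leaf — visit N.
  At E: no right child.
  Visit E.
At A: go right to K.
  At K: go left to B.
    At B: go left to R.
      R is a leaf — visit R.
    At B: go right to Q.
      At Q: no left child.
      At Q: go right to W.
        W is a leaf — visit W.
      Visit Q.
    Visit B.
  At K: no right child.
  Visit K.
Visit A.

N E R W Q B K A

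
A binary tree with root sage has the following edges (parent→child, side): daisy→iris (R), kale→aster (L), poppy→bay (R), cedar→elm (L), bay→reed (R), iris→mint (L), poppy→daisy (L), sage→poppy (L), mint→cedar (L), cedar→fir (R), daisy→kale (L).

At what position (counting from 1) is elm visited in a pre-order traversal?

9

Pre-order visits the node, then its left subtree, then its right subtree.
Visit sage.
At sage: go left to poppy.
  Visit poppy.
  At poppy: go left to daisy.
    Visit daisy.
    At daisy: go left to kale.
      Visit kale.
      At kale: go left to aster.
        aster is a leaf — visit aster.
      At kale: no right child.
    At daisy: go right to iris.
      Visit iris.
      At iris: go left to mint.
        Visit mint.
        At mint: go left to cedar.
          Visit cedar.
          At cedar: go left to elm.
            elm is a leaf — visit elm.
          At cedar: go right to fir.
            fir is a leaf — visit fir.
        At mint: no right child.
      At iris: no right child.
  At poppy: go right to bay.
    Visit bay.
    At bay: no left child.
    At bay: go right to reed.
      reed is a leaf — visit reed.
At sage: no right child.
Full pre-order sequence: sage, poppy, daisy, kale, aster, iris, mint, cedar, elm, fir, bay, reed.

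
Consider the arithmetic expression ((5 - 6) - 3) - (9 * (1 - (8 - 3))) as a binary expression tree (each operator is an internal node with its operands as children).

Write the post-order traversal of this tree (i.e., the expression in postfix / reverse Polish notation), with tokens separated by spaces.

Post-order on an expression tree gives postfix notation: for each operator, emit left operand, right operand, then the operator.

5 6 - 3 - 9 1 8 3 - - * -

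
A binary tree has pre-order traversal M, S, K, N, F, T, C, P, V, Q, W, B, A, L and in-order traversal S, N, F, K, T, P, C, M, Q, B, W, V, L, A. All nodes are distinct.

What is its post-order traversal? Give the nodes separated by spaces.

F N P C T K S B W Q L A V M

The first element of pre-order is the root; it splits in-order into left and right subtrees.
Root M: left subtree has 7 nodes {S, N, F, K, T, P, C}, right has 6 {Q, B, W, V, L, A}.
  Root S: left subtree has 0 nodes { }, right has 6 {N, F, K, T, P, C}.
    Root K: left subtree has 2 nodes {N, F}, right has 3 {T, P, C}.
      Root N: left subtree has 0 nodes { }, right has 1 {F}.
      Root T: left subtree has 0 nodes { }, right has 2 {P, C}.
        Root C: left subtree has 1 node {P}, right has 0 { }.
  Root V: left subtree has 3 nodes {Q, B, W}, right has 2 {L, A}.
    Root Q: left subtree has 0 nodes { }, right has 2 {B, W}.
      Root W: left subtree has 1 node {B}, right has 0 { }.
    Root A: left subtree has 1 node {L}, right has 0 { }.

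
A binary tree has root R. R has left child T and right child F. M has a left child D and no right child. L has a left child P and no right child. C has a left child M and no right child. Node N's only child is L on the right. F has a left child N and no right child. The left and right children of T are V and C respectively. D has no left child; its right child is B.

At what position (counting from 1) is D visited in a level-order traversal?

9

Level-order visits nodes level by level from the root, left to right within each level.
Level 0: R
Level 1: T, F
Level 2: V, C, N
Level 3: M, L
Level 4: D, P
Level 5: B
Full level-order sequence: R, T, F, V, C, N, M, L, D, P, B.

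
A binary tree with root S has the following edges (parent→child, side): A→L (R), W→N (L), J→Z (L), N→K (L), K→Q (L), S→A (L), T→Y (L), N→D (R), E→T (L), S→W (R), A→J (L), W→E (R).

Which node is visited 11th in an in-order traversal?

In-order visits the left subtree, then the node, then the right subtree.
At S: go left to A.
  At A: go left to J.
    At J: go left to Z.
      Z is a leaf — visit Z.
    Visit J.
    At J: no right child.
  Visit A.
  At A: go right to L.
    L is a leaf — visit L.
Visit S.
At S: go right to W.
  At W: go left to N.
    At N: go left to K.
      At K: go left to Q.
        Q is a leaf — visit Q.
      Visit K.
      At K: no right child.
    Visit N.
    At N: go right to D.
      D is a leaf — visit D.
  Visit W.
  At W: go right to E.
    At E: go left to T.
      At T: go left to Y.
        Y is a leaf — visit Y.
      Visit T.
      At T: no right child.
    Visit E.
    At E: no right child.
Full in-order sequence: Z, J, A, L, S, Q, K, N, D, W, Y, T, E.

Y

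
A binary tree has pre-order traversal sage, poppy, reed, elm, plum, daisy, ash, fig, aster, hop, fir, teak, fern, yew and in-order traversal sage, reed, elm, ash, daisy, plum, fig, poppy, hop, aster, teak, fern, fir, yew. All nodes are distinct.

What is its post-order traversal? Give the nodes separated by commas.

ash, daisy, fig, plum, elm, reed, hop, fern, teak, yew, fir, aster, poppy, sage

The first element of pre-order is the root; it splits in-order into left and right subtrees.
Root sage: left subtree has 0 nodes { }, right has 13 {reed, elm, ash, daisy, plum, fig, poppy, hop, aster, teak, fern, fir, yew}.
  Root poppy: left subtree has 6 nodes {reed, elm, ash, daisy, plum, fig}, right has 6 {hop, aster, teak, fern, fir, yew}.
    Root reed: left subtree has 0 nodes { }, right has 5 {elm, ash, daisy, plum, fig}.
      Root elm: left subtree has 0 nodes { }, right has 4 {ash, daisy, plum, fig}.
        Root plum: left subtree has 2 nodes {ash, daisy}, right has 1 {fig}.
          Root daisy: left subtree has 1 node {ash}, right has 0 { }.
    Root aster: left subtree has 1 node {hop}, right has 4 {teak, fern, fir, yew}.
      Root fir: left subtree has 2 nodes {teak, fern}, right has 1 {yew}.
        Root teak: left subtree has 0 nodes { }, right has 1 {fern}.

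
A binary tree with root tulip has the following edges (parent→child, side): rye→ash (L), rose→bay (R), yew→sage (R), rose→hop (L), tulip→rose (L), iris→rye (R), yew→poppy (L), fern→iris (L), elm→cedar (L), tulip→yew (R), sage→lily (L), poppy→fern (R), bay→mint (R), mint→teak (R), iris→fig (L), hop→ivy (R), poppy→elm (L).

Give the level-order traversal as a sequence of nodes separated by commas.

Level-order visits nodes level by level from the root, left to right within each level.
Level 0: tulip
Level 1: rose, yew
Level 2: hop, bay, poppy, sage
Level 3: ivy, mint, elm, fern, lily
Level 4: teak, cedar, iris
Level 5: fig, rye
Level 6: ash

tulip, rose, yew, hop, bay, poppy, sage, ivy, mint, elm, fern, lily, teak, cedar, iris, fig, rye, ash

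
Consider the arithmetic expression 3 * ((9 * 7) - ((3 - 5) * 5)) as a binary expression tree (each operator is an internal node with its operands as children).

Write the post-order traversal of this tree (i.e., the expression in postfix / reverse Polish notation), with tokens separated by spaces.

Post-order on an expression tree gives postfix notation: for each operator, emit left operand, right operand, then the operator.

3 9 7 * 3 5 - 5 * - *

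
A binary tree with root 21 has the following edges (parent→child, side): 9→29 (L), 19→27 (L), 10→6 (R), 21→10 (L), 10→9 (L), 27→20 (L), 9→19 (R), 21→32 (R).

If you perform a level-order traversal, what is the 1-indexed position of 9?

4

Level-order visits nodes level by level from the root, left to right within each level.
Level 0: 21
Level 1: 10, 32
Level 2: 9, 6
Level 3: 29, 19
Level 4: 27
Level 5: 20
Full level-order sequence: 21, 10, 32, 9, 6, 29, 19, 27, 20.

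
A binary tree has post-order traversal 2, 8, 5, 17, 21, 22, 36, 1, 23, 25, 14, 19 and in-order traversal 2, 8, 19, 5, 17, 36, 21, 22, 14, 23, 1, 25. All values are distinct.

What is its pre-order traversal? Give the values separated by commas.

The last element of post-order is the root; it splits in-order into left and right subtrees.
Root 19: left subtree has 2 nodes {2, 8}, right has 9 {5, 17, 36, 21, 22, 14, 23, 1, 25}.
  Root 8: left subtree has 1 node {2}, right has 0 { }.
  Root 14: left subtree has 5 nodes {5, 17, 36, 21, 22}, right has 3 {23, 1, 25}.
    Root 36: left subtree has 2 nodes {5, 17}, right has 2 {21, 22}.
      Root 17: left subtree has 1 node {5}, right has 0 { }.
      Root 22: left subtree has 1 node {21}, right has 0 { }.
    Root 25: left subtree has 2 nodes {23, 1}, right has 0 { }.
      Root 23: left subtree has 0 nodes { }, right has 1 {1}.

19, 8, 2, 14, 36, 17, 5, 22, 21, 25, 23, 1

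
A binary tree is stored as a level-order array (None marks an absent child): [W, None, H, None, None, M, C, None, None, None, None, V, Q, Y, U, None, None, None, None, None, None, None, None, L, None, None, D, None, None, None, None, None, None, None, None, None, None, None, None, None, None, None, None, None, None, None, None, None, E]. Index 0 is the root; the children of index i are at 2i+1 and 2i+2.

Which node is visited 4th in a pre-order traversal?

V

Pre-order visits the node, then its left subtree, then its right subtree.
Visit W.
At W: no left child.
At W: go right to H.
  Visit H.
  At H: go left to M.
    Visit M.
    At M: go left to V.
      Visit V.
      At V: go left to L.
        Visit L.
        At L: no left child.
        At L: go right to E.
          E is a leaf — visit E.
      At V: no right child.
    At M: go right to Q.
      Visit Q.
      At Q: no left child.
      At Q: go right to D.
        D is a leaf — visit D.
  At H: go right to C.
    Visit C.
    At C: go left to Y.
      Y is a leaf — visit Y.
    At C: go right to U.
      U is a leaf — visit U.
Full pre-order sequence: W, H, M, V, L, E, Q, D, C, Y, U.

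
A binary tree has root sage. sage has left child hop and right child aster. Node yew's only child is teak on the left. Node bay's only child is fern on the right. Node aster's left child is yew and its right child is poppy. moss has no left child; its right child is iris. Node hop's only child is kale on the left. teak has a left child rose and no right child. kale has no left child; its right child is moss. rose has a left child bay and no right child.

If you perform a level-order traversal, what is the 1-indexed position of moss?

7

Level-order visits nodes level by level from the root, left to right within each level.
Level 0: sage
Level 1: hop, aster
Level 2: kale, yew, poppy
Level 3: moss, teak
Level 4: iris, rose
Level 5: bay
Level 6: fern
Full level-order sequence: sage, hop, aster, kale, yew, poppy, moss, teak, iris, rose, bay, fern.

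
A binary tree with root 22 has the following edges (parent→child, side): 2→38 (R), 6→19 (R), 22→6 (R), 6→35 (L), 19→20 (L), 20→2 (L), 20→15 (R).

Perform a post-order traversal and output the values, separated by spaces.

Post-order visits the left subtree, then the right subtree, then the node.
At 22: no left child.
At 22: go right to 6.
  At 6: go left to 35.
    35 is a leaf — visit 35.
  At 6: go right to 19.
    At 19: go left to 20.
      At 20: go left to 2.
        At 2: no left child.
        At 2: go right to 38.
          38 is a leaf — visit 38.
        Visit 2.
      At 20: go right to 15.
        15 is a leaf — visit 15.
      Visit 20.
    At 19: no right child.
    Visit 19.
  Visit 6.
Visit 22.

35 38 2 15 20 19 6 22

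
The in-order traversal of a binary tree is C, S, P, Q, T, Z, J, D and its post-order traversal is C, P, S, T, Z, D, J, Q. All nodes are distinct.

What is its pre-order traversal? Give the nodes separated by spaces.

Q S C P J Z T D

The last element of post-order is the root; it splits in-order into left and right subtrees.
Root Q: left subtree has 3 nodes {C, S, P}, right has 4 {T, Z, J, D}.
  Root S: left subtree has 1 node {C}, right has 1 {P}.
  Root J: left subtree has 2 nodes {T, Z}, right has 1 {D}.
    Root Z: left subtree has 1 node {T}, right has 0 { }.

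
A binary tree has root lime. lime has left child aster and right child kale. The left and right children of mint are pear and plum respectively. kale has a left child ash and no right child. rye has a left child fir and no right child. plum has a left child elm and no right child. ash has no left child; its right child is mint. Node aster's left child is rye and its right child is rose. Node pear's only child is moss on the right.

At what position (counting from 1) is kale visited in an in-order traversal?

In-order visits the left subtree, then the node, then the right subtree.
At lime: go left to aster.
  At aster: go left to rye.
    At rye: go left to fir.
      fir is a leaf — visit fir.
    Visit rye.
    At rye: no right child.
  Visit aster.
  At aster: go right to rose.
    rose is a leaf — visit rose.
Visit lime.
At lime: go right to kale.
  At kale: go left to ash.
    At ash: no left child.
    Visit ash.
    At ash: go right to mint.
      At mint: go left to pear.
        At pear: no left child.
        Visit pear.
        At pear: go right to moss.
          moss is a leaf — visit moss.
      Visit mint.
      At mint: go right to plum.
        At plum: go left to elm.
          elm is a leaf — visit elm.
        Visit plum.
        At plum: no right child.
  Visit kale.
  At kale: no right child.
Full in-order sequence: fir, rye, aster, rose, lime, ash, pear, moss, mint, elm, plum, kale.

12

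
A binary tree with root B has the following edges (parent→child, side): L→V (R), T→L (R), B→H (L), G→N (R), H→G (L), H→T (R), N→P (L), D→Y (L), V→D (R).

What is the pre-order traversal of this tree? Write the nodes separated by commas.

Pre-order visits the node, then its left subtree, then its right subtree.
Visit B.
At B: go left to H.
  Visit H.
  At H: go left to G.
    Visit G.
    At G: no left child.
    At G: go right to N.
      Visit N.
      At N: go left to P.
        P is a leaf — visit P.
      At N: no right child.
  At H: go right to T.
    Visit T.
    At T: no left child.
    At T: go right to L.
      Visit L.
      At L: no left child.
      At L: go right to V.
        Visit V.
        At V: no left child.
        At V: go right to D.
          Visit D.
          At D: go left to Y.
            Y is a leaf — visit Y.
          At D: no right child.
At B: no right child.

B, H, G, N, P, T, L, V, D, Y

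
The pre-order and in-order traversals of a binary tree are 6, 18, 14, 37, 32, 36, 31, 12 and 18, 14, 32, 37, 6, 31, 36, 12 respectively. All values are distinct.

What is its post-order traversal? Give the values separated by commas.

The first element of pre-order is the root; it splits in-order into left and right subtrees.
Root 6: left subtree has 4 nodes {18, 14, 32, 37}, right has 3 {31, 36, 12}.
  Root 18: left subtree has 0 nodes { }, right has 3 {14, 32, 37}.
    Root 14: left subtree has 0 nodes { }, right has 2 {32, 37}.
      Root 37: left subtree has 1 node {32}, right has 0 { }.
  Root 36: left subtree has 1 node {31}, right has 1 {12}.

32, 37, 14, 18, 31, 12, 36, 6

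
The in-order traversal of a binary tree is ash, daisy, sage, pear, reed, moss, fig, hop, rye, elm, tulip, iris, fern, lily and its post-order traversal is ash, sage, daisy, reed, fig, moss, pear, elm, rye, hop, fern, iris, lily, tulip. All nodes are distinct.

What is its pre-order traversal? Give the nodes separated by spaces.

The last element of post-order is the root; it splits in-order into left and right subtrees.
Root tulip: left subtree has 10 nodes {ash, daisy, sage, pear, reed, moss, fig, hop, rye, elm}, right has 3 {iris, fern, lily}.
  Root hop: left subtree has 7 nodes {ash, daisy, sage, pear, reed, moss, fig}, right has 2 {rye, elm}.
    Root pear: left subtree has 3 nodes {ash, daisy, sage}, right has 3 {reed, moss, fig}.
      Root daisy: left subtree has 1 node {ash}, right has 1 {sage}.
      Root moss: left subtree has 1 node {reed}, right has 1 {fig}.
    Root rye: left subtree has 0 nodes { }, right has 1 {elm}.
  Root lily: left subtree has 2 nodes {iris, fern}, right has 0 { }.
    Root iris: left subtree has 0 nodes { }, right has 1 {fern}.

tulip hop pear daisy ash sage moss reed fig rye elm lily iris fern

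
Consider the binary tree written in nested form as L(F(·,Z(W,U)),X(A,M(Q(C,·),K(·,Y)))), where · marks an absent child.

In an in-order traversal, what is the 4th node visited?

U

In-order visits the left subtree, then the node, then the right subtree.
At L: go left to F.
  At F: no left child.
  Visit F.
  At F: go right to Z.
    At Z: go left to W.
      W is a leaf — visit W.
    Visit Z.
    At Z: go right to U.
      U is a leaf — visit U.
Visit L.
At L: go right to X.
  At X: go left to A.
    A is a leaf — visit A.
  Visit X.
  At X: go right to M.
    At M: go left to Q.
      At Q: go left to C.
        C is a leaf — visit C.
      Visit Q.
      At Q: no right child.
    Visit M.
    At M: go right to K.
      At K: no left child.
      Visit K.
      At K: go right to Y.
        Y is a leaf — visit Y.
Full in-order sequence: F, W, Z, U, L, A, X, C, Q, M, K, Y.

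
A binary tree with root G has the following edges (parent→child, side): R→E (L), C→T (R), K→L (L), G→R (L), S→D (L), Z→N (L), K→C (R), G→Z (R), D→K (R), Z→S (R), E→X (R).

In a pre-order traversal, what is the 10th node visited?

Pre-order visits the node, then its left subtree, then its right subtree.
Visit G.
At G: go left to R.
  Visit R.
  At R: go left to E.
    Visit E.
    At E: no left child.
    At E: go right to X.
      X is a leaf — visit X.
  At R: no right child.
At G: go right to Z.
  Visit Z.
  At Z: go left to N.
    N is a leaf — visit N.
  At Z: go right to S.
    Visit S.
    At S: go left to D.
      Visit D.
      At D: no left child.
      At D: go right to K.
        Visit K.
        At K: go left to L.
          L is a leaf — visit L.
        At K: go right to C.
          Visit C.
          At C: no left child.
          At C: go right to T.
            T is a leaf — visit T.
    At S: no right child.
Full pre-order sequence: G, R, E, X, Z, N, S, D, K, L, C, T.

L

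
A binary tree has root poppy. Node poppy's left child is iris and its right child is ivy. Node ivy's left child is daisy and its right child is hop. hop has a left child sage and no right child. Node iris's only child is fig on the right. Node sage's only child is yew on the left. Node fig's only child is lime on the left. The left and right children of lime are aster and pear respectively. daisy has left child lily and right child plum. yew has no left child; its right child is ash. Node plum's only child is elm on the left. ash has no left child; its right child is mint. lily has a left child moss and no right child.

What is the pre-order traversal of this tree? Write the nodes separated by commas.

poppy, iris, fig, lime, aster, pear, ivy, daisy, lily, moss, plum, elm, hop, sage, yew, ash, mint

Pre-order visits the node, then its left subtree, then its right subtree.
Visit poppy.
At poppy: go left to iris.
  Visit iris.
  At iris: no left child.
  At iris: go right to fig.
    Visit fig.
    At fig: go left to lime.
      Visit lime.
      At lime: go left to aster.
        aster is a leaf — visit aster.
      At lime: go right to pear.
        pear is a leaf — visit pear.
    At fig: no right child.
At poppy: go right to ivy.
  Visit ivy.
  At ivy: go left to daisy.
    Visit daisy.
    At daisy: go left to lily.
      Visit lily.
      At lily: go left to moss.
        moss is a leaf — visit moss.
      At lily: no right child.
    At daisy: go right to plum.
      Visit plum.
      At plum: go left to elm.
        elm is a leaf — visit elm.
      At plum: no right child.
  At ivy: go right to hop.
    Visit hop.
    At hop: go left to sage.
      Visit sage.
      At sage: go left to yew.
        Visit yew.
        At yew: no left child.
        At yew: go right to ash.
          Visit ash.
          At ash: no left child.
          At ash: go right to mint.
            mint is a leaf — visit mint.
      At sage: no right child.
    At hop: no right child.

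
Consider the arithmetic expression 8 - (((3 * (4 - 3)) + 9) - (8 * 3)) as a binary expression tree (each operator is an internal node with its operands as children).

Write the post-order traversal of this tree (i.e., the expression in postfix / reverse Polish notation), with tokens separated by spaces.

Post-order on an expression tree gives postfix notation: for each operator, emit left operand, right operand, then the operator.

8 3 4 3 - * 9 + 8 3 * - -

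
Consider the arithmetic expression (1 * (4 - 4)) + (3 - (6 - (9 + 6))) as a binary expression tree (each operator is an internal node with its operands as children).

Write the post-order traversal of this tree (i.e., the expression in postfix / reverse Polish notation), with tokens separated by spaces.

Post-order on an expression tree gives postfix notation: for each operator, emit left operand, right operand, then the operator.

1 4 4 - * 3 6 9 6 + - - +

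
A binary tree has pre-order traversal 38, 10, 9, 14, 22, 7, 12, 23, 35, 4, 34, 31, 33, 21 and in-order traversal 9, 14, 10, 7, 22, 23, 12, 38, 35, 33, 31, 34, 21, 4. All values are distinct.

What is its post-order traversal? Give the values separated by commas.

14, 9, 7, 23, 12, 22, 10, 33, 31, 21, 34, 4, 35, 38

The first element of pre-order is the root; it splits in-order into left and right subtrees.
Root 38: left subtree has 7 nodes {9, 14, 10, 7, 22, 23, 12}, right has 6 {35, 33, 31, 34, 21, 4}.
  Root 10: left subtree has 2 nodes {9, 14}, right has 4 {7, 22, 23, 12}.
    Root 9: left subtree has 0 nodes { }, right has 1 {14}.
    Root 22: left subtree has 1 node {7}, right has 2 {23, 12}.
      Root 12: left subtree has 1 node {23}, right has 0 { }.
  Root 35: left subtree has 0 nodes { }, right has 5 {33, 31, 34, 21, 4}.
    Root 4: left subtree has 4 nodes {33, 31, 34, 21}, right has 0 { }.
      Root 34: left subtree has 2 nodes {33, 31}, right has 1 {21}.
        Root 31: left subtree has 1 node {33}, right has 0 { }.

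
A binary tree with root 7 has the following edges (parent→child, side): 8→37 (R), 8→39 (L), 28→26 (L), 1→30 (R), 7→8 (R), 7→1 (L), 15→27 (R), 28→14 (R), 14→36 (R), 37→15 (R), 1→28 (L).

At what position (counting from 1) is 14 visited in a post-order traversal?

Post-order visits the left subtree, then the right subtree, then the node.
At 7: go left to 1.
  At 1: go left to 28.
    At 28: go left to 26.
      26 is a leaf — visit 26.
    At 28: go right to 14.
      At 14: no left child.
      At 14: go right to 36.
        36 is a leaf — visit 36.
      Visit 14.
    Visit 28.
  At 1: go right to 30.
    30 is a leaf — visit 30.
  Visit 1.
At 7: go right to 8.
  At 8: go left to 39.
    39 is a leaf — visit 39.
  At 8: go right to 37.
    At 37: no left child.
    At 37: go right to 15.
      At 15: no left child.
      At 15: go right to 27.
        27 is a leaf — visit 27.
      Visit 15.
    Visit 37.
  Visit 8.
Visit 7.
Full post-order sequence: 26, 36, 14, 28, 30, 1, 39, 27, 15, 37, 8, 7.

3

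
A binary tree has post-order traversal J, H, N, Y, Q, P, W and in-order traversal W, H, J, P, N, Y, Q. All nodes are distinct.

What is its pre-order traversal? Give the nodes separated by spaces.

The last element of post-order is the root; it splits in-order into left and right subtrees.
Root W: left subtree has 0 nodes { }, right has 6 {H, J, P, N, Y, Q}.
  Root P: left subtree has 2 nodes {H, J}, right has 3 {N, Y, Q}.
    Root H: left subtree has 0 nodes { }, right has 1 {J}.
    Root Q: left subtree has 2 nodes {N, Y}, right has 0 { }.
      Root Y: left subtree has 1 node {N}, right has 0 { }.

W P H J Q Y N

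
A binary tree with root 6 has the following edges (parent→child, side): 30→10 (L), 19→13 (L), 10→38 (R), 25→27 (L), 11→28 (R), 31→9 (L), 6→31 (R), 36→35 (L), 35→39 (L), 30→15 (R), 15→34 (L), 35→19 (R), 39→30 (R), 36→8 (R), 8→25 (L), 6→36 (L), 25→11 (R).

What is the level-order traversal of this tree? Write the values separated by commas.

6, 36, 31, 35, 8, 9, 39, 19, 25, 30, 13, 27, 11, 10, 15, 28, 38, 34

Level-order visits nodes level by level from the root, left to right within each level.
Level 0: 6
Level 1: 36, 31
Level 2: 35, 8, 9
Level 3: 39, 19, 25
Level 4: 30, 13, 27, 11
Level 5: 10, 15, 28
Level 6: 38, 34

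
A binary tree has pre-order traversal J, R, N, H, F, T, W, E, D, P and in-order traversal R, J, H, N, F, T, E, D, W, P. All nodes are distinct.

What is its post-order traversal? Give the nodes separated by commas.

R, H, D, E, P, W, T, F, N, J

The first element of pre-order is the root; it splits in-order into left and right subtrees.
Root J: left subtree has 1 node {R}, right has 8 {H, N, F, T, E, D, W, P}.
  Root N: left subtree has 1 node {H}, right has 6 {F, T, E, D, W, P}.
    Root F: left subtree has 0 nodes { }, right has 5 {T, E, D, W, P}.
      Root T: left subtree has 0 nodes { }, right has 4 {E, D, W, P}.
        Root W: left subtree has 2 nodes {E, D}, right has 1 {P}.
          Root E: left subtree has 0 nodes { }, right has 1 {D}.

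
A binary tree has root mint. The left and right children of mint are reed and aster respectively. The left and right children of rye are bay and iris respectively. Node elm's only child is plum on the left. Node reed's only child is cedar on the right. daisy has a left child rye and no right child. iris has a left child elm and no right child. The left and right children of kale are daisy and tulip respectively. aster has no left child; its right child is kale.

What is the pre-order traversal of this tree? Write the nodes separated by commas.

mint, reed, cedar, aster, kale, daisy, rye, bay, iris, elm, plum, tulip

Pre-order visits the node, then its left subtree, then its right subtree.
Visit mint.
At mint: go left to reed.
  Visit reed.
  At reed: no left child.
  At reed: go right to cedar.
    cedar is a leaf — visit cedar.
At mint: go right to aster.
  Visit aster.
  At aster: no left child.
  At aster: go right to kale.
    Visit kale.
    At kale: go left to daisy.
      Visit daisy.
      At daisy: go left to rye.
        Visit rye.
        At rye: go left to bay.
          bay is a leaf — visit bay.
        At rye: go right to iris.
          Visit iris.
          At iris: go left to elm.
            Visit elm.
            At elm: go left to plum.
              plum is a leaf — visit plum.
            At elm: no right child.
          At iris: no right child.
      At daisy: no right child.
    At kale: go right to tulip.
      tulip is a leaf — visit tulip.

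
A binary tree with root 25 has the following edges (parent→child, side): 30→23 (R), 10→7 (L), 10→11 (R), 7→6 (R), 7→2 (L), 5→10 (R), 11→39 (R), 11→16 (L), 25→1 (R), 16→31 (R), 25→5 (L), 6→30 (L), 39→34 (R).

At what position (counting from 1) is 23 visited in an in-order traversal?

5

In-order visits the left subtree, then the node, then the right subtree.
At 25: go left to 5.
  At 5: no left child.
  Visit 5.
  At 5: go right to 10.
    At 10: go left to 7.
      At 7: go left to 2.
        2 is a leaf — visit 2.
      Visit 7.
      At 7: go right to 6.
        At 6: go left to 30.
          At 30: no left child.
          Visit 30.
          At 30: go right to 23.
            23 is a leaf — visit 23.
        Visit 6.
        At 6: no right child.
    Visit 10.
    At 10: go right to 11.
      At 11: go left to 16.
        At 16: no left child.
        Visit 16.
        At 16: go right to 31.
          31 is a leaf — visit 31.
      Visit 11.
      At 11: go right to 39.
        At 39: no left child.
        Visit 39.
        At 39: go right to 34.
          34 is a leaf — visit 34.
Visit 25.
At 25: go right to 1.
  1 is a leaf — visit 1.
Full in-order sequence: 5, 2, 7, 30, 23, 6, 10, 16, 31, 11, 39, 34, 25, 1.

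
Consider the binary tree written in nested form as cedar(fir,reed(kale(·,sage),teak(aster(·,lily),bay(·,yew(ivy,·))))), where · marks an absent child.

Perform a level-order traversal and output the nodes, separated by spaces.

cedar fir reed kale teak sage aster bay lily yew ivy

Level-order visits nodes level by level from the root, left to right within each level.
Level 0: cedar
Level 1: fir, reed
Level 2: kale, teak
Level 3: sage, aster, bay
Level 4: lily, yew
Level 5: ivy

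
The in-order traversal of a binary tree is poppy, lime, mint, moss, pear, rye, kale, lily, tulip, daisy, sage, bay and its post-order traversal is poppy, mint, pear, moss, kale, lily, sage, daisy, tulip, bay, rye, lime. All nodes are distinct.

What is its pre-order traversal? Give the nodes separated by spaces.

lime poppy rye moss mint pear bay tulip lily kale daisy sage

The last element of post-order is the root; it splits in-order into left and right subtrees.
Root lime: left subtree has 1 node {poppy}, right has 10 {mint, moss, pear, rye, kale, lily, tulip, daisy, sage, bay}.
  Root rye: left subtree has 3 nodes {mint, moss, pear}, right has 6 {kale, lily, tulip, daisy, sage, bay}.
    Root moss: left subtree has 1 node {mint}, right has 1 {pear}.
    Root bay: left subtree has 5 nodes {kale, lily, tulip, daisy, sage}, right has 0 { }.
      Root tulip: left subtree has 2 nodes {kale, lily}, right has 2 {daisy, sage}.
        Root lily: left subtree has 1 node {kale}, right has 0 { }.
        Root daisy: left subtree has 0 nodes { }, right has 1 {sage}.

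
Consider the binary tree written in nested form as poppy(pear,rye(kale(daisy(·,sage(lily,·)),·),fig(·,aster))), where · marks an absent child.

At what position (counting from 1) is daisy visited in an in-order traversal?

3

In-order visits the left subtree, then the node, then the right subtree.
At poppy: go left to pear.
  pear is a leaf — visit pear.
Visit poppy.
At poppy: go right to rye.
  At rye: go left to kale.
    At kale: go left to daisy.
      At daisy: no left child.
      Visit daisy.
      At daisy: go right to sage.
        At sage: go left to lily.
          lily is a leaf — visit lily.
        Visit sage.
        At sage: no right child.
    Visit kale.
    At kale: no right child.
  Visit rye.
  At rye: go right to fig.
    At fig: no left child.
    Visit fig.
    At fig: go right to aster.
      aster is a leaf — visit aster.
Full in-order sequence: pear, poppy, daisy, lily, sage, kale, rye, fig, aster.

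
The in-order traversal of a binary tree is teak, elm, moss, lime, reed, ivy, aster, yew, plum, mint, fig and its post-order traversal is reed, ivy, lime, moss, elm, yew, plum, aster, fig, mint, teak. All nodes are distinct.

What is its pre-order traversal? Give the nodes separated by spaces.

The last element of post-order is the root; it splits in-order into left and right subtrees.
Root teak: left subtree has 0 nodes { }, right has 10 {elm, moss, lime, reed, ivy, aster, yew, plum, mint, fig}.
  Root mint: left subtree has 8 nodes {elm, moss, lime, reed, ivy, aster, yew, plum}, right has 1 {fig}.
    Root aster: left subtree has 5 nodes {elm, moss, lime, reed, ivy}, right has 2 {yew, plum}.
      Root elm: left subtree has 0 nodes { }, right has 4 {moss, lime, reed, ivy}.
        Root moss: left subtree has 0 nodes { }, right has 3 {lime, reed, ivy}.
          Root lime: left subtree has 0 nodes { }, right has 2 {reed, ivy}.
            Root ivy: left subtree has 1 node {reed}, right has 0 { }.
      Root plum: left subtree has 1 node {yew}, right has 0 { }.

teak mint aster elm moss lime ivy reed plum yew fig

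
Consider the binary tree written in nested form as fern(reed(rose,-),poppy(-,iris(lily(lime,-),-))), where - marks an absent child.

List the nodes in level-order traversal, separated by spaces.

fern reed poppy rose iris lily lime

Level-order visits nodes level by level from the root, left to right within each level.
Level 0: fern
Level 1: reed, poppy
Level 2: rose, iris
Level 3: lily
Level 4: lime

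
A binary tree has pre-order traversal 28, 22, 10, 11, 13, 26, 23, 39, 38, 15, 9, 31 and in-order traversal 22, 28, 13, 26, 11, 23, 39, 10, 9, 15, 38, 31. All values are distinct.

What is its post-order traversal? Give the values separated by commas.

22, 26, 13, 39, 23, 11, 9, 15, 31, 38, 10, 28

The first element of pre-order is the root; it splits in-order into left and right subtrees.
Root 28: left subtree has 1 node {22}, right has 10 {13, 26, 11, 23, 39, 10, 9, 15, 38, 31}.
  Root 10: left subtree has 5 nodes {13, 26, 11, 23, 39}, right has 4 {9, 15, 38, 31}.
    Root 11: left subtree has 2 nodes {13, 26}, right has 2 {23, 39}.
      Root 13: left subtree has 0 nodes { }, right has 1 {26}.
      Root 23: left subtree has 0 nodes { }, right has 1 {39}.
    Root 38: left subtree has 2 nodes {9, 15}, right has 1 {31}.
      Root 15: left subtree has 1 node {9}, right has 0 { }.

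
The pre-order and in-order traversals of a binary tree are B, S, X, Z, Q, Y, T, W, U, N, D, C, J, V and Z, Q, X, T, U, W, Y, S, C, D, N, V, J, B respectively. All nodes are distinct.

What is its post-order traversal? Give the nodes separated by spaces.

Q Z U W T Y X C D V J N S B

The first element of pre-order is the root; it splits in-order into left and right subtrees.
Root B: left subtree has 13 nodes {Z, Q, X, T, U, W, Y, S, C, D, N, V, J}, right has 0 { }.
  Root S: left subtree has 7 nodes {Z, Q, X, T, U, W, Y}, right has 5 {C, D, N, V, J}.
    Root X: left subtree has 2 nodes {Z, Q}, right has 4 {T, U, W, Y}.
      Root Z: left subtree has 0 nodes { }, right has 1 {Q}.
      Root Y: left subtree has 3 nodes {T, U, W}, right has 0 { }.
        Root T: left subtree has 0 nodes { }, right has 2 {U, W}.
          Root W: left subtree has 1 node {U}, right has 0 { }.
    Root N: left subtree has 2 nodes {C, D}, right has 2 {V, J}.
      Root D: left subtree has 1 node {C}, right has 0 { }.
      Root J: left subtree has 1 node {V}, right has 0 { }.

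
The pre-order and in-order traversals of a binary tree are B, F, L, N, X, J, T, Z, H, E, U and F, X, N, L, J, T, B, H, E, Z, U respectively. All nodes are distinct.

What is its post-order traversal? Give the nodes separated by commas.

X, N, T, J, L, F, E, H, U, Z, B

The first element of pre-order is the root; it splits in-order into left and right subtrees.
Root B: left subtree has 6 nodes {F, X, N, L, J, T}, right has 4 {H, E, Z, U}.
  Root F: left subtree has 0 nodes { }, right has 5 {X, N, L, J, T}.
    Root L: left subtree has 2 nodes {X, N}, right has 2 {J, T}.
      Root N: left subtree has 1 node {X}, right has 0 { }.
      Root J: left subtree has 0 nodes { }, right has 1 {T}.
  Root Z: left subtree has 2 nodes {H, E}, right has 1 {U}.
    Root H: left subtree has 0 nodes { }, right has 1 {E}.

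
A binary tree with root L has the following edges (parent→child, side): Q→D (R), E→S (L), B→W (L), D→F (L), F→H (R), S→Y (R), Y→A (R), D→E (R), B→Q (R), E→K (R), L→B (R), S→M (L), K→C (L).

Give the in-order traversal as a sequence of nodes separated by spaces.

L W B Q F H D M S Y A E C K

In-order visits the left subtree, then the node, then the right subtree.
At L: no left child.
Visit L.
At L: go right to B.
  At B: go left to W.
    W is a leaf — visit W.
  Visit B.
  At B: go right to Q.
    At Q: no left child.
    Visit Q.
    At Q: go right to D.
      At D: go left to F.
        At F: no left child.
        Visit F.
        At F: go right to H.
          H is a leaf — visit H.
      Visit D.
      At D: go right to E.
        At E: go left to S.
          At S: go left to M.
            M is a leaf — visit M.
          Visit S.
          At S: go right to Y.
            At Y: no left child.
            Visit Y.
            At Y: go right to A.
              A is a leaf — visit A.
        Visit E.
        At E: go right to K.
          At K: go left to C.
            C is a leaf — visit C.
          Visit K.
          At K: no right child.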